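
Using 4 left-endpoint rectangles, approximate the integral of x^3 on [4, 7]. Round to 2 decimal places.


Left Riemann sum uses left endpoints of each subinterval.
Interval: [4, 7], n = 4
dx = (7 - 4) / 4 = 3/4
Left endpoints: [4, 19/4, 11/2, 25/4]
f values: [64, 6859/64, 1331/8, 15625/64]
Sum = dx * (sum of f values)
= 3/4 * 9307/16
= 27921/64 ≈ 436.27

436.27


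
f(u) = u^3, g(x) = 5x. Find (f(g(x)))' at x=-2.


Using the chain rule: (f(g(x)))' = f'(g(x)) * g'(x)
First, find g(-2):
g(-2) = 5 * (-2) + 0 = -10
Next, f'(u) = 3u^2
And g'(x) = 5
So f'(g(-2)) * g'(-2)
= 3 * (-10)^2 * 5
= 3 * 100 * 5
= 1500

1500


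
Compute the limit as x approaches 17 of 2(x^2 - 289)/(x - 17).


Direct substitution gives 0/0, so we factor the numerator.
Factor: 2(x^2 - 289) = 2 * (x - 17)(x + 17)
Cancel the common factor (x - 17):
2(x^2 - 289)/(x - 17) = 2 * (x + 17)
Now substitute x = 17:
= 2 * (17 + 17) = 68

68


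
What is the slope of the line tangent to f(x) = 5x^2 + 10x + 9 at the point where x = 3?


The slope of the tangent line equals f'(x) at the point.
f(x) = 5x^2 + 10x + 9
f'(x) = 10x + 10
At x = 3:
f'(3) = 10 * 3 + 10
= 30 + 10
= 40

40


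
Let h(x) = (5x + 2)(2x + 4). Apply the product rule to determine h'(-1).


Let u(x) = 5x + 2 and v(x) = 2x + 4
u'(x) = 5
v'(x) = 2
Product rule: h'(x) = u'(x)*v(x) + u(x)*v'(x)
= 5 * (2x + 4) + (5x + 2) * 2
At x = -1:
u(-1) = 5 * (-1) + 2 = -3
v(-1) = 2 * (-1) + 4 = 2
h'(-1) = 5 * 2 + (-3) * 2
= 10 - 6
= 4

4


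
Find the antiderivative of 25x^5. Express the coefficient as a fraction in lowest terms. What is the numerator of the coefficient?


Apply the power rule for integration:
integral of ax^n dx = a/(n+1) * x^(n+1) + C
integral of 25x^5 dx
= 25/6 * x^6 + C
The coefficient in lowest terms is 25/6, and its numerator is 25

25


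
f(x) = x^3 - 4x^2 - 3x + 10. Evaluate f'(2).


Differentiate f(x) = x^3 - 4x^2 - 3x + 10 term by term:
f'(x) = 3x^2 - 8x - 3
Substitute x = 2:
f'(2) = 3 * 2^2 - 8 * 2 - 3
= 12 - 16 - 3
= -7

-7


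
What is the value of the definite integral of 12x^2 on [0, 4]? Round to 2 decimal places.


Find the antiderivative of 12x^2:
F(x) = 12/3 * x^3
Apply the Fundamental Theorem of Calculus:
F(4) - F(0)
= 12/3 * 4^3 - 12/3 * 0^3
= 12/3 * (64 - 0)
= 12/3 * 64
= 256 = 256.00

256.00


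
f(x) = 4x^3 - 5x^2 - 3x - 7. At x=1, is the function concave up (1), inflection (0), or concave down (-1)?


Concavity is determined by the sign of f''(x).
f(x) = 4x^3 - 5x^2 - 3x - 7
f'(x) = 12x^2 - 10x - 3
f''(x) = 24x - 10
f''(1) = 24 * 1 - 10
= 24 - 10
= 14
Since f''(1) > 0, the function is concave up (1)

1


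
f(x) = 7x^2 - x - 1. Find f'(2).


Differentiate term by term using power and sum rules:
f(x) = 7x^2 - x - 1
f'(x) = 14x - 1
Substitute x = 2:
f'(2) = 14 * 2 - 1
= 28 - 1
= 27

27


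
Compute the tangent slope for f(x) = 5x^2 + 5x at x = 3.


The slope of the tangent line equals f'(x) at the point.
f(x) = 5x^2 + 5x
f'(x) = 10x + 5
At x = 3:
f'(3) = 10 * 3 + 5
= 30 + 5
= 35

35


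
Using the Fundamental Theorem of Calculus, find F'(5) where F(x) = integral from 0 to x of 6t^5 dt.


By the Fundamental Theorem of Calculus (Part 1):
If F(x) = integral from 0 to x of f(t) dt, then F'(x) = f(x)
Here f(t) = 6t^5
So F'(x) = 6x^5
Evaluate at x = 5:
F'(5) = 6 * 5^5
= 6 * 3125
= 18750

18750


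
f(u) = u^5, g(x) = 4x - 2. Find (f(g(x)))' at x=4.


Using the chain rule: (f(g(x)))' = f'(g(x)) * g'(x)
First, find g(4):
g(4) = 4 * 4 - 2 = 14
Next, f'(u) = 5u^4
And g'(x) = 4
So f'(g(4)) * g'(4)
= 5 * 14^4 * 4
= 5 * 38416 * 4
= 768320

768320


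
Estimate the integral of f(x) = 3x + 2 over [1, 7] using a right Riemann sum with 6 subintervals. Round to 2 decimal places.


Right Riemann sum uses right endpoints of each subinterval.
Interval: [1, 7], n = 6
dx = (7 - 1) / 6 = 1
Right endpoints: [2, 3, 4, 5, 6, 7]
f values: [8, 11, 14, 17, 20, 23]
Sum = dx * (sum of f values)
= 1 * 93
= 93 = 93.00

93.00


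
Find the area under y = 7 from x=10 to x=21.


The area under a constant function y = 7 is a rectangle.
Width = 21 - 10 = 11
Height = 7
Area = width * height
= 11 * 7
= 77

77


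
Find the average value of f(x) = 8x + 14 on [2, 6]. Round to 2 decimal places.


Average value = 1/(b-a) * integral from a to b of f(x) dx
First compute the integral of 8x + 14:
F(x) = 4x^2 + 14x
F(6) = 4 * 36 + 14 * 6 = 228
F(2) = 4 * 4 + 14 * 2 = 44
Integral = 228 - 44 = 184
Average = 184 / (6 - 2) = 184 / 4
= 46 = 46.00

46.00


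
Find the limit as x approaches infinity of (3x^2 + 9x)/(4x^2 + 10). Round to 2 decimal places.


For limits at infinity with equal-degree polynomials,
we compare leading coefficients.
Numerator leading term: 3x^2
Denominator leading term: 4x^2
Divide both by x^2:
lim = (3 + 9/x) / (4 + 10/x^2)
As x -> infinity, the 1/x and 1/x^2 terms vanish:
= 3/4 = 0.75

0.75


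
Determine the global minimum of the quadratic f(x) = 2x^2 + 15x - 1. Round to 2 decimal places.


For a quadratic f(x) = ax^2 + bx + c with a > 0, the minimum is at the vertex.
Vertex x-coordinate: x = -b/(2a)
x = -(15) / (2 * 2)
x = -15/4
Substitute back to find the minimum value:
f(-15/4) = 2 * (-15/4)^2 + 15 * (-15/4) - 1
= 225/8 - 225/4 - 1
= -233/8 ≈ -29.13

-29.13


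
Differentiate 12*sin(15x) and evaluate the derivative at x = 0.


Apply the chain rule to differentiate 12*sin(15x):
d/dx [12*sin(15x)]
= 12 * cos(15x) * d/dx(15x)
= 12 * 15 * cos(15x)
= 180 * cos(15x)
Evaluate at x = 0:
= 180 * cos(0)
= 180 * 1
= 180

180


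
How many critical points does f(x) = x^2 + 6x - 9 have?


Find where f'(x) = 0:
f'(x) = 2x + 6
Set f'(x) = 0:
2x + 6 = 0
x = -6 / 2 = -3
This is a linear equation in x, so there is exactly one solution.
Number of critical points: 1

1


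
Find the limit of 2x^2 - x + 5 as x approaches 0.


Since polynomials are continuous, we use direct substitution.
lim(x->0) of 2x^2 - x + 5
= 2 * 0^2 - 1 * 0 + 5
= 0 + 0 + 5
= 5

5


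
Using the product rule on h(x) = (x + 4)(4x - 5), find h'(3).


Let u(x) = x + 4 and v(x) = 4x - 5
u'(x) = 1
v'(x) = 4
Product rule: h'(x) = u'(x)*v(x) + u(x)*v'(x)
= 1 * (4x - 5) + (x + 4) * 4
At x = 3:
u(3) = 1 * 3 + 4 = 7
v(3) = 4 * 3 - 5 = 7
h'(3) = 1 * 7 + 7 * 4
= 7 + 28
= 35

35


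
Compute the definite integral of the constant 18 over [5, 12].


The integral of a constant k over [a, b] equals k * (b - a).
integral from 5 to 12 of 18 dx
= 18 * (12 - 5)
= 18 * 7
= 126

126


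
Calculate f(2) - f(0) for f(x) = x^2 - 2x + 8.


Net change = f(b) - f(a)
f(x) = x^2 - 2x + 8
Compute f(2):
f(2) = 1 * 2^2 - 2 * 2 + 8
= 4 - 4 + 8
= 8
Compute f(0):
f(0) = 1 * 0^2 - 2 * 0 + 8
= 0 + 0 + 8
= 8
Net change = 8 - 8 = 0

0


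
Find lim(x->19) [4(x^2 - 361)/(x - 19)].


Direct substitution gives 0/0, so we factor the numerator.
Factor: 4(x^2 - 361) = 4 * (x - 19)(x + 19)
Cancel the common factor (x - 19):
4(x^2 - 361)/(x - 19) = 4 * (x + 19)
Now substitute x = 19:
= 4 * (19 + 19) = 152

152


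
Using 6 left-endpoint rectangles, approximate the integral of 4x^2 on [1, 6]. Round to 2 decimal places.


Left Riemann sum uses left endpoints of each subinterval.
Interval: [1, 6], n = 6
dx = (6 - 1) / 6 = 5/6
Left endpoints: [1, 11/6, 8/3, 7/2, 13/3, 31/6]
f values: [4, 121/9, 256/9, 49, 676/9, 961/9]
Sum = dx * (sum of f values)
= 5/6 * 2491/9
= 12455/54 ≈ 230.65

230.65


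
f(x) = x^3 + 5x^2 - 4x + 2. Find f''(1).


First derivative:
f'(x) = 3x^2 + 10x - 4
Second derivative:
f''(x) = 6x + 10
Substitute x = 1:
f''(1) = 6 * 1 + 10
= 6 + 10
= 16

16


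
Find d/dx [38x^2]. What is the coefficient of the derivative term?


We apply the power rule: d/dx [ax^n] = a*n * x^(n-1)
d/dx [38x^2]
= 38 * 2 * x^(2-1)
= 76x
The coefficient is 76

76


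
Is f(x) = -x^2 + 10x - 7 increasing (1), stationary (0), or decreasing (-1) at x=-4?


Compute f'(x) to determine behavior:
f'(x) = -2x + 10
f'(-4) = -2 * (-4) + 10
= 8 + 10
= 18
Since f'(-4) > 0, the function is increasing (1)

1


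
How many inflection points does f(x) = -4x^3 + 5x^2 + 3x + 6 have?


Inflection points occur where f''(x) = 0 and concavity changes.
f(x) = -4x^3 + 5x^2 + 3x + 6
f'(x) = -12x^2 + 10x + 3
f''(x) = -24x + 10
Set f''(x) = 0:
-24x + 10 = 0
x = -10 / (-24) = 5/12
Since f''(x) is linear (degree 1), it changes sign at this point.
Therefore there is exactly 1 inflection point.

1


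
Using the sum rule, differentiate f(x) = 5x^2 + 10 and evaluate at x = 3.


Differentiate term by term using power and sum rules:
f(x) = 5x^2 + 10
f'(x) = 10x
Substitute x = 3:
f'(3) = 10 * 3 + 0
= 30 + 0
= 30

30


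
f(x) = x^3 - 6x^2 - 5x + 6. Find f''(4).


First derivative:
f'(x) = 3x^2 - 12x - 5
Second derivative:
f''(x) = 6x - 12
Substitute x = 4:
f''(4) = 6 * 4 - 12
= 24 - 12
= 12

12


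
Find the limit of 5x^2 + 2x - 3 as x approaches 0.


Since polynomials are continuous, we use direct substitution.
lim(x->0) of 5x^2 + 2x - 3
= 5 * 0^2 + 2 * 0 - 3
= 0 + 0 - 3
= -3

-3


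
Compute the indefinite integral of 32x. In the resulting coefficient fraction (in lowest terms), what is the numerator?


Apply the power rule for integration:
integral of ax^n dx = a/(n+1) * x^(n+1) + C
integral of 32x dx
= 32/2 * x^2 + C
= 16 * x^2 + C
The coefficient in lowest terms is 16 = 16/1, so its numerator is 16

16


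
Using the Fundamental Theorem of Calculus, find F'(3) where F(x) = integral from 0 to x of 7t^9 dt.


By the Fundamental Theorem of Calculus (Part 1):
If F(x) = integral from 0 to x of f(t) dt, then F'(x) = f(x)
Here f(t) = 7t^9
So F'(x) = 7x^9
Evaluate at x = 3:
F'(3) = 7 * 3^9
= 7 * 19683
= 137781

137781


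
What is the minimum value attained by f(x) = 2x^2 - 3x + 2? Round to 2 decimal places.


For a quadratic f(x) = ax^2 + bx + c with a > 0, the minimum is at the vertex.
Vertex x-coordinate: x = -b/(2a)
x = -(-3) / (2 * 2)
x = 3/4
Substitute back to find the minimum value:
f(3/4) = 2 * (3/4)^2 - 3 * (3/4) + 2
= 9/8 - 9/4 + 2
= 7/8 ≈ 0.88

0.88


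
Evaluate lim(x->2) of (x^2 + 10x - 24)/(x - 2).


Direct substitution gives 0/0, so we factor the numerator.
Factor: (x^2 + 10x - 24) = (x - 2)(x + 12)
Cancel the common factor (x - 2):
(x^2 + 10x - 24)/(x - 2) = (x + 12)
Now substitute x = 2:
= (2) - (-12) = 14

14


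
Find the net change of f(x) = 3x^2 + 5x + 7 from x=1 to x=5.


Net change = f(b) - f(a)
f(x) = 3x^2 + 5x + 7
Compute f(5):
f(5) = 3 * 5^2 + 5 * 5 + 7
= 75 + 25 + 7
= 107
Compute f(1):
f(1) = 3 * 1^2 + 5 * 1 + 7
= 3 + 5 + 7
= 15
Net change = 107 - 15 = 92

92


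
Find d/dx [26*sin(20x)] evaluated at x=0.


Apply the chain rule to differentiate 26*sin(20x):
d/dx [26*sin(20x)]
= 26 * cos(20x) * d/dx(20x)
= 26 * 20 * cos(20x)
= 520 * cos(20x)
Evaluate at x = 0:
= 520 * cos(0)
= 520 * 1
= 520

520


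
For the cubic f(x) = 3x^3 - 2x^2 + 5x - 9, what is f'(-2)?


Differentiate f(x) = 3x^3 - 2x^2 + 5x - 9 term by term:
f'(x) = 9x^2 - 4x + 5
Substitute x = -2:
f'(-2) = 9 * (-2)^2 - 4 * (-2) + 5
= 36 + 8 + 5
= 49

49


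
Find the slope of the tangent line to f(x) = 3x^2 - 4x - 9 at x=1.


The slope of the tangent line equals f'(x) at the point.
f(x) = 3x^2 - 4x - 9
f'(x) = 6x - 4
At x = 1:
f'(1) = 6 * 1 - 4
= 6 - 4
= 2

2


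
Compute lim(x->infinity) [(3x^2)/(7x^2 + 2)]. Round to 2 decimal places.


For limits at infinity with equal-degree polynomials,
we compare leading coefficients.
Numerator leading term: 3x^2
Denominator leading term: 7x^2
Divide both by x^2:
lim = (3) / (7 + 2/x^2)
As x -> infinity, the 1/x and 1/x^2 terms vanish:
= 3/7 ≈ 0.43

0.43


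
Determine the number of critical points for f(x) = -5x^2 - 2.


Find where f'(x) = 0:
f'(x) = -10x
Set f'(x) = 0:
-10x = 0
x = 0 / (-10) = 0
This is a linear equation in x, so there is exactly one solution.
Number of critical points: 1

1


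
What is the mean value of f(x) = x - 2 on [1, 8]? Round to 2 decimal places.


Average value = 1/(b-a) * integral from a to b of f(x) dx
First compute the integral of x - 2:
F(x) = (1/2)x^2 - 2x
F(8) = 1/2 * 64 - 2 * 8 = 16
F(1) = 1/2 * 1 - 2 * 1 = -3/2
Integral = 16 - (-3/2) = 35/2
Average = (35/2) / (8 - 1) = (35/2) / 7
= 5/2 = 2.50

2.50


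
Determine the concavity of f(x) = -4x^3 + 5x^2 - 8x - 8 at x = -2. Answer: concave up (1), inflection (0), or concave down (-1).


Concavity is determined by the sign of f''(x).
f(x) = -4x^3 + 5x^2 - 8x - 8
f'(x) = -12x^2 + 10x - 8
f''(x) = -24x + 10
f''(-2) = -24 * (-2) + 10
= 48 + 10
= 58
Since f''(-2) > 0, the function is concave up (1)

1


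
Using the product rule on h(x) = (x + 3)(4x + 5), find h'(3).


Let u(x) = x + 3 and v(x) = 4x + 5
u'(x) = 1
v'(x) = 4
Product rule: h'(x) = u'(x)*v(x) + u(x)*v'(x)
= 1 * (4x + 5) + (x + 3) * 4
At x = 3:
u(3) = 1 * 3 + 3 = 6
v(3) = 4 * 3 + 5 = 17
h'(3) = 1 * 17 + 6 * 4
= 17 + 24
= 41

41


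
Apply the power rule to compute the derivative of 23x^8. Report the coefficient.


We apply the power rule: d/dx [ax^n] = a*n * x^(n-1)
d/dx [23x^8]
= 23 * 8 * x^(8-1)
= 184x^7
The coefficient is 184

184


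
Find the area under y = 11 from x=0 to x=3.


The area under a constant function y = 11 is a rectangle.
Width = 3 - 0 = 3
Height = 11
Area = width * height
= 3 * 11
= 33

33


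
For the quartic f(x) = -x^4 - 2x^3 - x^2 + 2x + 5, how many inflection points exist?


Inflection points occur where f''(x) = 0 and concavity changes.
f(x) = -x^4 - 2x^3 - x^2 + 2x + 5
f'(x) = -4x^3 - 6x^2 - 2x + 2
f''(x) = -12x^2 - 12x - 2
This is a quadratic in x. Use the discriminant to count real roots.
Discriminant = (-12)^2 - 4 * (-12) * (-2)
= 144 - 96
= 48
Since discriminant > 0, f''(x) = 0 has 2 distinct real solutions.
A quadratic with two distinct real roots changes sign at each root, so concavity changes at both.
Number of inflection points: 2

2


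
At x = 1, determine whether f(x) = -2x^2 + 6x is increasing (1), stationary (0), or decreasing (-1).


Compute f'(x) to determine behavior:
f'(x) = -4x + 6
f'(1) = -4 * 1 + 6
= -4 + 6
= 2
Since f'(1) > 0, the function is increasing (1)

1


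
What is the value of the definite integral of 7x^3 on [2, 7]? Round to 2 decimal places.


Find the antiderivative of 7x^3:
F(x) = 7/4 * x^4
Apply the Fundamental Theorem of Calculus:
F(7) - F(2)
= 7/4 * 7^4 - 7/4 * 2^4
= 7/4 * (2401 - 16)
= 7/4 * 2385
= 16695/4 = 4173.75

4173.75


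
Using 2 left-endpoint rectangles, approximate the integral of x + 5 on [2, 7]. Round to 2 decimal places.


Left Riemann sum uses left endpoints of each subinterval.
Interval: [2, 7], n = 2
dx = (7 - 2) / 2 = 5/2
Left endpoints: [2, 9/2]
f values: [7, 19/2]
Sum = dx * (sum of f values)
= 5/2 * 33/2
= 165/4 = 41.25

41.25


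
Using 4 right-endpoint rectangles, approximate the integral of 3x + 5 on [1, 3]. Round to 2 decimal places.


Right Riemann sum uses right endpoints of each subinterval.
Interval: [1, 3], n = 4
dx = (3 - 1) / 4 = 1/2
Right endpoints: [3/2, 2, 5/2, 3]
f values: [19/2, 11, 25/2, 14]
Sum = dx * (sum of f values)
= 1/2 * 47
= 47/2 = 23.50

23.50


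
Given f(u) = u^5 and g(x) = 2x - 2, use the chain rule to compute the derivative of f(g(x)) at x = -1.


Using the chain rule: (f(g(x)))' = f'(g(x)) * g'(x)
First, find g(-1):
g(-1) = 2 * (-1) - 2 = -4
Next, f'(u) = 5u^4
And g'(x) = 2
So f'(g(-1)) * g'(-1)
= 5 * (-4)^4 * 2
= 5 * 256 * 2
= 2560

2560


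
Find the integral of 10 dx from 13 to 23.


The integral of a constant k over [a, b] equals k * (b - a).
integral from 13 to 23 of 10 dx
= 10 * (23 - 13)
= 10 * 10
= 100

100


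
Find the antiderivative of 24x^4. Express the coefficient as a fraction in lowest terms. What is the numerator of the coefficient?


Apply the power rule for integration:
integral of ax^n dx = a/(n+1) * x^(n+1) + C
integral of 24x^4 dx
= 24/5 * x^5 + C
The coefficient in lowest terms is 24/5, and its numerator is 24

24


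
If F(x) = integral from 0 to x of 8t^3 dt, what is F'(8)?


By the Fundamental Theorem of Calculus (Part 1):
If F(x) = integral from 0 to x of f(t) dt, then F'(x) = f(x)
Here f(t) = 8t^3
So F'(x) = 8x^3
Evaluate at x = 8:
F'(8) = 8 * 8^3
= 8 * 512
= 4096

4096


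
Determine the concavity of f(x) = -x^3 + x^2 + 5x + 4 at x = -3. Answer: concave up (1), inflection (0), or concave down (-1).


Concavity is determined by the sign of f''(x).
f(x) = -x^3 + x^2 + 5x + 4
f'(x) = -3x^2 + 2x + 5
f''(x) = -6x + 2
f''(-3) = -6 * (-3) + 2
= 18 + 2
= 20
Since f''(-3) > 0, the function is concave up (1)

1


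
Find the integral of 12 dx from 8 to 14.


The integral of a constant k over [a, b] equals k * (b - a).
integral from 8 to 14 of 12 dx
= 12 * (14 - 8)
= 12 * 6
= 72

72


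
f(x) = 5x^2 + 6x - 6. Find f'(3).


Differentiate term by term using power and sum rules:
f(x) = 5x^2 + 6x - 6
f'(x) = 10x + 6
Substitute x = 3:
f'(3) = 10 * 3 + 6
= 30 + 6
= 36

36


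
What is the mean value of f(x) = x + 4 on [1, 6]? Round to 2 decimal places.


Average value = 1/(b-a) * integral from a to b of f(x) dx
First compute the integral of x + 4:
F(x) = (1/2)x^2 + 4x
F(6) = 1/2 * 36 + 4 * 6 = 42
F(1) = 1/2 * 1 + 4 * 1 = 9/2
Integral = 42 - 9/2 = 75/2
Average = (75/2) / (6 - 1) = (75/2) / 5
= 15/2 = 7.50

7.50


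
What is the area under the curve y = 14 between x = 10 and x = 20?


The area under a constant function y = 14 is a rectangle.
Width = 20 - 10 = 10
Height = 14
Area = width * height
= 10 * 14
= 140

140


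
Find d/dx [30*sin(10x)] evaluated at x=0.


Apply the chain rule to differentiate 30*sin(10x):
d/dx [30*sin(10x)]
= 30 * cos(10x) * d/dx(10x)
= 30 * 10 * cos(10x)
= 300 * cos(10x)
Evaluate at x = 0:
= 300 * cos(0)
= 300 * 1
= 300

300


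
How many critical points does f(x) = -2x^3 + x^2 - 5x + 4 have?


Find where f'(x) = 0:
f(x) = -2x^3 + x^2 - 5x + 4
f'(x) = -6x^2 + 2x - 5
This is a quadratic in x. Use the discriminant to count real roots.
Discriminant = (2)^2 - 4 * (-6) * (-5)
= 4 - 120
= -116
Since discriminant < 0, f'(x) = 0 has no real solutions.
Number of critical points: 0

0


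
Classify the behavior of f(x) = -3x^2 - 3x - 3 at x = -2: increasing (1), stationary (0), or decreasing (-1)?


Compute f'(x) to determine behavior:
f'(x) = -6x - 3
f'(-2) = -6 * (-2) - 3
= 12 - 3
= 9
Since f'(-2) > 0, the function is increasing (1)

1


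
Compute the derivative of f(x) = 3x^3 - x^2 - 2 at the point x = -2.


Differentiate f(x) = 3x^3 - x^2 - 2 term by term:
f'(x) = 9x^2 - 2x
Substitute x = -2:
f'(-2) = 9 * (-2)^2 - 2 * (-2) + 0
= 36 + 4 + 0
= 40

40


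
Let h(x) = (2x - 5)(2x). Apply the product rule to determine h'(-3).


Let u(x) = 2x - 5 and v(x) = 2x
u'(x) = 2
v'(x) = 2
Product rule: h'(x) = u'(x)*v(x) + u(x)*v'(x)
= 2 * (2x) + (2x - 5) * 2
At x = -3:
u(-3) = 2 * (-3) - 5 = -11
v(-3) = 2 * (-3) + 0 = -6
h'(-3) = 2 * (-6) + (-11) * 2
= -12 - 22
= -34

-34


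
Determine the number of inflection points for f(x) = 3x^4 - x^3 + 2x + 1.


Inflection points occur where f''(x) = 0 and concavity changes.
f(x) = 3x^4 - x^3 + 2x + 1
f'(x) = 12x^3 - 3x^2 + 2
f''(x) = 36x^2 - 6x
This is a quadratic in x. Use the discriminant to count real roots.
Discriminant = (-6)^2 - 4 * 36 * 0
= 36 - 0
= 36
Since discriminant > 0, f''(x) = 0 has 2 distinct real solutions.
A quadratic with two distinct real roots changes sign at each root, so concavity changes at both.
Number of inflection points: 2

2


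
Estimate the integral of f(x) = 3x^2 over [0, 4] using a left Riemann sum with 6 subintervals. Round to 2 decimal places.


Left Riemann sum uses left endpoints of each subinterval.
Interval: [0, 4], n = 6
dx = (4 - 0) / 6 = 2/3
Left endpoints: [0, 2/3, 4/3, 2, 8/3, 10/3]
f values: [0, 4/3, 16/3, 12, 64/3, 100/3]
Sum = dx * (sum of f values)
= 2/3 * 220/3
= 440/9 ≈ 48.89

48.89


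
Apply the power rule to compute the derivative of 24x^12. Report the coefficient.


We apply the power rule: d/dx [ax^n] = a*n * x^(n-1)
d/dx [24x^12]
= 24 * 12 * x^(12-1)
= 288x^11
The coefficient is 288

288


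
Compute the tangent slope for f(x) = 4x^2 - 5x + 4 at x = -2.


The slope of the tangent line equals f'(x) at the point.
f(x) = 4x^2 - 5x + 4
f'(x) = 8x - 5
At x = -2:
f'(-2) = 8 * (-2) - 5
= -16 - 5
= -21

-21


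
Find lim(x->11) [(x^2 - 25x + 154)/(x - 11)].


Direct substitution gives 0/0, so we factor the numerator.
Factor: (x^2 - 25x + 154) = (x - 11)(x - 14)
Cancel the common factor (x - 11):
(x^2 - 25x + 154)/(x - 11) = (x - 14)
Now substitute x = 11:
= (11) - (14) = -3

-3


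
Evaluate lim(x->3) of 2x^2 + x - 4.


Since polynomials are continuous, we use direct substitution.
lim(x->3) of 2x^2 + x - 4
= 2 * 3^2 + 1 * 3 - 4
= 18 + 3 - 4
= 17

17


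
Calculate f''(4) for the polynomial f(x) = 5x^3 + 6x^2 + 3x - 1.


First derivative:
f'(x) = 15x^2 + 12x + 3
Second derivative:
f''(x) = 30x + 12
Substitute x = 4:
f''(4) = 30 * 4 + 12
= 120 + 12
= 132

132


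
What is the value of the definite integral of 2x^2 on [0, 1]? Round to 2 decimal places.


Find the antiderivative of 2x^2:
F(x) = 2/3 * x^3
Apply the Fundamental Theorem of Calculus:
F(1) - F(0)
= 2/3 * 1^3 - 2/3 * 0^3
= 2/3 * (1 - 0)
= 2/3 * 1
= 2/3 ≈ 0.67

0.67


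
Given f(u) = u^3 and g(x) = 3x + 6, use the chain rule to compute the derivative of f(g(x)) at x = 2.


Using the chain rule: (f(g(x)))' = f'(g(x)) * g'(x)
First, find g(2):
g(2) = 3 * 2 + 6 = 12
Next, f'(u) = 3u^2
And g'(x) = 3
So f'(g(2)) * g'(2)
= 3 * 12^2 * 3
= 3 * 144 * 3
= 1296

1296


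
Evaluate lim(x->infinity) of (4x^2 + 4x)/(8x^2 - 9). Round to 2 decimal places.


For limits at infinity with equal-degree polynomials,
we compare leading coefficients.
Numerator leading term: 4x^2
Denominator leading term: 8x^2
Divide both by x^2:
lim = (4 + 4/x) / (8 - 9/x^2)
As x -> infinity, the 1/x and 1/x^2 terms vanish:
= 4/8 = 1/2 = 0.50

0.50


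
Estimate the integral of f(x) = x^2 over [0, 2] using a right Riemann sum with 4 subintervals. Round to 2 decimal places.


Right Riemann sum uses right endpoints of each subinterval.
Interval: [0, 2], n = 4
dx = (2 - 0) / 4 = 1/2
Right endpoints: [1/2, 1, 3/2, 2]
f values: [1/4, 1, 9/4, 4]
Sum = dx * (sum of f values)
= 1/2 * 15/2
= 15/4 = 3.75

3.75


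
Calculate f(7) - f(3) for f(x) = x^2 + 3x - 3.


Net change = f(b) - f(a)
f(x) = x^2 + 3x - 3
Compute f(7):
f(7) = 1 * 7^2 + 3 * 7 - 3
= 49 + 21 - 3
= 67
Compute f(3):
f(3) = 1 * 3^2 + 3 * 3 - 3
= 9 + 9 - 3
= 15
Net change = 67 - 15 = 52

52


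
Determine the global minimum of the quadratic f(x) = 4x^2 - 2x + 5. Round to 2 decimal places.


For a quadratic f(x) = ax^2 + bx + c with a > 0, the minimum is at the vertex.
Vertex x-coordinate: x = -b/(2a)
x = -(-2) / (2 * 4)
x = 2/8 = 1/4
Substitute back to find the minimum value:
f(1/4) = 4 * (1/4)^2 - 2 * (1/4) + 5
= 1/4 - 1/2 + 5
= 19/4 = 4.75

4.75


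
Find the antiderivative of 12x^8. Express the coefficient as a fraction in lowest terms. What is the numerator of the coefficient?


Apply the power rule for integration:
integral of ax^n dx = a/(n+1) * x^(n+1) + C
integral of 12x^8 dx
= 12/9 * x^9 + C
= 4/3 * x^9 + C
The coefficient in lowest terms is 4/3, and its numerator is 4

4


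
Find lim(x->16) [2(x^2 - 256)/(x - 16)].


Direct substitution gives 0/0, so we factor the numerator.
Factor: 2(x^2 - 256) = 2 * (x - 16)(x + 16)
Cancel the common factor (x - 16):
2(x^2 - 256)/(x - 16) = 2 * (x + 16)
Now substitute x = 16:
= 2 * (16 + 16) = 64

64


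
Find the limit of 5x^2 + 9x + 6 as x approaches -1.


Since polynomials are continuous, we use direct substitution.
lim(x->-1) of 5x^2 + 9x + 6
= 5 * (-1)^2 + 9 * (-1) + 6
= 5 - 9 + 6
= 2

2


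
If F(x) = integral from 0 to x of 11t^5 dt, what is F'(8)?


By the Fundamental Theorem of Calculus (Part 1):
If F(x) = integral from 0 to x of f(t) dt, then F'(x) = f(x)
Here f(t) = 11t^5
So F'(x) = 11x^5
Evaluate at x = 8:
F'(8) = 11 * 8^5
= 11 * 32768
= 360448

360448


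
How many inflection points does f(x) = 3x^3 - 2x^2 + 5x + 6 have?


Inflection points occur where f''(x) = 0 and concavity changes.
f(x) = 3x^3 - 2x^2 + 5x + 6
f'(x) = 9x^2 - 4x + 5
f''(x) = 18x - 4
Set f''(x) = 0:
18x - 4 = 0
x = 4 / 18 = 2/9
Since f''(x) is linear (degree 1), it changes sign at this point.
Therefore there is exactly 1 inflection point.

1


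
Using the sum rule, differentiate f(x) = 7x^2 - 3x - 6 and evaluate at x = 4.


Differentiate term by term using power and sum rules:
f(x) = 7x^2 - 3x - 6
f'(x) = 14x - 3
Substitute x = 4:
f'(4) = 14 * 4 - 3
= 56 - 3
= 53

53


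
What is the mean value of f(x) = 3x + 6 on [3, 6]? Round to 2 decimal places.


Average value = 1/(b-a) * integral from a to b of f(x) dx
First compute the integral of 3x + 6:
F(x) = (3/2)x^2 + 6x
F(6) = 3/2 * 36 + 6 * 6 = 90
F(3) = 3/2 * 9 + 6 * 3 = 63/2
Integral = 90 - 63/2 = 117/2
Average = (117/2) / (6 - 3) = (117/2) / 3
= 39/2 = 19.50

19.50


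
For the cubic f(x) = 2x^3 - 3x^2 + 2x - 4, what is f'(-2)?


Differentiate f(x) = 2x^3 - 3x^2 + 2x - 4 term by term:
f'(x) = 6x^2 - 6x + 2
Substitute x = -2:
f'(-2) = 6 * (-2)^2 - 6 * (-2) + 2
= 24 + 12 + 2
= 38

38


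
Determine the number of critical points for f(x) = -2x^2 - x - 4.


Find where f'(x) = 0:
f'(x) = -4x - 1
Set f'(x) = 0:
-4x - 1 = 0
x = 1 / (-4) = -1/4
This is a linear equation in x, so there is exactly one solution.
Number of critical points: 1

1


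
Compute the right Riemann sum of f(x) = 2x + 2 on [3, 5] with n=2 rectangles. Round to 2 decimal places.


Right Riemann sum uses right endpoints of each subinterval.
Interval: [3, 5], n = 2
dx = (5 - 3) / 2 = 1
Right endpoints: [4, 5]
f values: [10, 12]
Sum = dx * (sum of f values)
= 1 * 22
= 22 = 22.00

22.00


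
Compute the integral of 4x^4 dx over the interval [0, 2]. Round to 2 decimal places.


Find the antiderivative of 4x^4:
F(x) = 4/5 * x^5
Apply the Fundamental Theorem of Calculus:
F(2) - F(0)
= 4/5 * 2^5 - 4/5 * 0^5
= 4/5 * (32 - 0)
= 4/5 * 32
= 128/5 = 25.60

25.60


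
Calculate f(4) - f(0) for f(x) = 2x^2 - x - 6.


Net change = f(b) - f(a)
f(x) = 2x^2 - x - 6
Compute f(4):
f(4) = 2 * 4^2 - 1 * 4 - 6
= 32 - 4 - 6
= 22
Compute f(0):
f(0) = 2 * 0^2 - 1 * 0 - 6
= 0 + 0 - 6
= -6
Net change = 22 - (-6) = 28

28


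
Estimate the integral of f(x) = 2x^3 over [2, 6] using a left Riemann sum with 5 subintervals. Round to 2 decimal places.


Left Riemann sum uses left endpoints of each subinterval.
Interval: [2, 6], n = 5
dx = (6 - 2) / 5 = 4/5
Left endpoints: [2, 14/5, 18/5, 22/5, 26/5]
f values: [16, 5488/125, 11664/125, 21296/125, 35152/125]
Sum = dx * (sum of f values)
= 4/5 * 3024/5
= 12096/25 = 483.84

483.84


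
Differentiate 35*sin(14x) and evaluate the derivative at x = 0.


Apply the chain rule to differentiate 35*sin(14x):
d/dx [35*sin(14x)]
= 35 * cos(14x) * d/dx(14x)
= 35 * 14 * cos(14x)
= 490 * cos(14x)
Evaluate at x = 0:
= 490 * cos(0)
= 490 * 1
= 490

490


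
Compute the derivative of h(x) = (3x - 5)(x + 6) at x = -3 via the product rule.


Let u(x) = 3x - 5 and v(x) = x + 6
u'(x) = 3
v'(x) = 1
Product rule: h'(x) = u'(x)*v(x) + u(x)*v'(x)
= 3 * (x + 6) + (3x - 5) * 1
At x = -3:
u(-3) = 3 * (-3) - 5 = -14
v(-3) = 1 * (-3) + 6 = 3
h'(-3) = 3 * 3 + (-14) * 1
= 9 - 14
= -5

-5


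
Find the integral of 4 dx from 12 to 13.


The integral of a constant k over [a, b] equals k * (b - a).
integral from 12 to 13 of 4 dx
= 4 * (13 - 12)
= 4 * 1
= 4

4


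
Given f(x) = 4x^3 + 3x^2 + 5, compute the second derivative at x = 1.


First derivative:
f'(x) = 12x^2 + 6x
Second derivative:
f''(x) = 24x + 6
Substitute x = 1:
f''(1) = 24 * 1 + 6
= 24 + 6
= 30

30


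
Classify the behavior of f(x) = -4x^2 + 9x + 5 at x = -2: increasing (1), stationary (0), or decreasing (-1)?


Compute f'(x) to determine behavior:
f'(x) = -8x + 9
f'(-2) = -8 * (-2) + 9
= 16 + 9
= 25
Since f'(-2) > 0, the function is increasing (1)

1


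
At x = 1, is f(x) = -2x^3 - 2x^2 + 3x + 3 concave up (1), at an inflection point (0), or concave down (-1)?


Concavity is determined by the sign of f''(x).
f(x) = -2x^3 - 2x^2 + 3x + 3
f'(x) = -6x^2 - 4x + 3
f''(x) = -12x - 4
f''(1) = -12 * 1 - 4
= -12 - 4
= -16
Since f''(1) < 0, the function is concave down (-1)

-1


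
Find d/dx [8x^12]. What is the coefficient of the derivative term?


We apply the power rule: d/dx [ax^n] = a*n * x^(n-1)
d/dx [8x^12]
= 8 * 12 * x^(12-1)
= 96x^11
The coefficient is 96

96


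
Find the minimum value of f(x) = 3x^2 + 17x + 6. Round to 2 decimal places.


For a quadratic f(x) = ax^2 + bx + c with a > 0, the minimum is at the vertex.
Vertex x-coordinate: x = -b/(2a)
x = -(17) / (2 * 3)
x = -17/6
Substitute back to find the minimum value:
f(-17/6) = 3 * (-17/6)^2 + 17 * (-17/6) + 6
= 289/12 - 289/6 + 6
= -217/12 ≈ -18.08

-18.08


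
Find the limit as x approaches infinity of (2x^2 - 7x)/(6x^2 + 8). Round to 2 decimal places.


For limits at infinity with equal-degree polynomials,
we compare leading coefficients.
Numerator leading term: 2x^2
Denominator leading term: 6x^2
Divide both by x^2:
lim = (2 - 7/x) / (6 + 8/x^2)
As x -> infinity, the 1/x and 1/x^2 terms vanish:
= 2/6 = 1/3 ≈ 0.33

0.33


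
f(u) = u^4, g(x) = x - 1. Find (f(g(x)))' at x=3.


Using the chain rule: (f(g(x)))' = f'(g(x)) * g'(x)
First, find g(3):
g(3) = 1 * 3 - 1 = 2
Next, f'(u) = 4u^3
And g'(x) = 1
So f'(g(3)) * g'(3)
= 4 * 2^3 * 1
= 4 * 8 * 1
= 32

32


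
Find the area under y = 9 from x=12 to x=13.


The area under a constant function y = 9 is a rectangle.
Width = 13 - 12 = 1
Height = 9
Area = width * height
= 1 * 9
= 9

9


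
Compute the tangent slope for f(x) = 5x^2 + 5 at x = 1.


The slope of the tangent line equals f'(x) at the point.
f(x) = 5x^2 + 5
f'(x) = 10x
At x = 1:
f'(1) = 10 * 1 + 0
= 10 + 0
= 10

10


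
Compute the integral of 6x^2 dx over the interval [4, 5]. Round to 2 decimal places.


Find the antiderivative of 6x^2:
F(x) = 6/3 * x^3
Apply the Fundamental Theorem of Calculus:
F(5) - F(4)
= 6/3 * 5^3 - 6/3 * 4^3
= 6/3 * (125 - 64)
= 6/3 * 61
= 122 = 122.00

122.00


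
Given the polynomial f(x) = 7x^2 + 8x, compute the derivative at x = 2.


Differentiate term by term using power and sum rules:
f(x) = 7x^2 + 8x
f'(x) = 14x + 8
Substitute x = 2:
f'(2) = 14 * 2 + 8
= 28 + 8
= 36

36


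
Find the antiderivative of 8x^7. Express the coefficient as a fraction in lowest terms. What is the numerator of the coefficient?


Apply the power rule for integration:
integral of ax^n dx = a/(n+1) * x^(n+1) + C
integral of 8x^7 dx
= 8/8 * x^8 + C
= 1 * x^8 + C
The coefficient in lowest terms is 1 = 1/1, so its numerator is 1

1


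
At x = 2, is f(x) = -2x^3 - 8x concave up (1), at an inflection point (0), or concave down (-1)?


Concavity is determined by the sign of f''(x).
f(x) = -2x^3 - 8x
f'(x) = -6x^2 - 8
f''(x) = -12x
f''(2) = -12 * 2 + 0
= -24 + 0
= -24
Since f''(2) < 0, the function is concave down (-1)

-1


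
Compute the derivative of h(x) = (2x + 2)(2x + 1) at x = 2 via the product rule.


Let u(x) = 2x + 2 and v(x) = 2x + 1
u'(x) = 2
v'(x) = 2
Product rule: h'(x) = u'(x)*v(x) + u(x)*v'(x)
= 2 * (2x + 1) + (2x + 2) * 2
At x = 2:
u(2) = 2 * 2 + 2 = 6
v(2) = 2 * 2 + 1 = 5
h'(2) = 2 * 5 + 6 * 2
= 10 + 12
= 22

22


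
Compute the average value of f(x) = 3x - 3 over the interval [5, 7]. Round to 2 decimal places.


Average value = 1/(b-a) * integral from a to b of f(x) dx
First compute the integral of 3x - 3:
F(x) = (3/2)x^2 - 3x
F(7) = 3/2 * 49 - 3 * 7 = 105/2
F(5) = 3/2 * 25 - 3 * 5 = 45/2
Integral = 105/2 - 45/2 = 30
Average = 30 / (7 - 5) = 30 / 2
= 15 = 15.00

15.00


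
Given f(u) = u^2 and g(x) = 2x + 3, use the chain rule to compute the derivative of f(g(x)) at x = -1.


Using the chain rule: (f(g(x)))' = f'(g(x)) * g'(x)
First, find g(-1):
g(-1) = 2 * (-1) + 3 = 1
Next, f'(u) = 2u
And g'(x) = 2
So f'(g(-1)) * g'(-1)
= 2 * 1 * 2
= 4

4


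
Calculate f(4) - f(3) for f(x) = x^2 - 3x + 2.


Net change = f(b) - f(a)
f(x) = x^2 - 3x + 2
Compute f(4):
f(4) = 1 * 4^2 - 3 * 4 + 2
= 16 - 12 + 2
= 6
Compute f(3):
f(3) = 1 * 3^2 - 3 * 3 + 2
= 9 - 9 + 2
= 2
Net change = 6 - 2 = 4

4


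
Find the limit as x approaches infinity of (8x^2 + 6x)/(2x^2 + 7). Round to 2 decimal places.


For limits at infinity with equal-degree polynomials,
we compare leading coefficients.
Numerator leading term: 8x^2
Denominator leading term: 2x^2
Divide both by x^2:
lim = (8 + 6/x) / (2 + 7/x^2)
As x -> infinity, the 1/x and 1/x^2 terms vanish:
= 8/2 = 4 = 4.00

4.00


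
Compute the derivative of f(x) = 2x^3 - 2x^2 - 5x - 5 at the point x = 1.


Differentiate f(x) = 2x^3 - 2x^2 - 5x - 5 term by term:
f'(x) = 6x^2 - 4x - 5
Substitute x = 1:
f'(1) = 6 * 1^2 - 4 * 1 - 5
= 6 - 4 - 5
= -3

-3


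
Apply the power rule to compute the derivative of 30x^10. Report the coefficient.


We apply the power rule: d/dx [ax^n] = a*n * x^(n-1)
d/dx [30x^10]
= 30 * 10 * x^(10-1)
= 300x^9
The coefficient is 300

300


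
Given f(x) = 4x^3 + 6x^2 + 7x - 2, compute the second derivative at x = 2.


First derivative:
f'(x) = 12x^2 + 12x + 7
Second derivative:
f''(x) = 24x + 12
Substitute x = 2:
f''(2) = 24 * 2 + 12
= 48 + 12
= 60

60


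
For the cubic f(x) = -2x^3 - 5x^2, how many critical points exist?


Find where f'(x) = 0:
f(x) = -2x^3 - 5x^2
f'(x) = -6x^2 - 10x
This is a quadratic in x. Use the discriminant to count real roots.
Discriminant = (-10)^2 - 4 * (-6) * 0
= 100 - 0
= 100
Since discriminant > 0, f'(x) = 0 has 2 real solutions.
Number of critical points: 2

2


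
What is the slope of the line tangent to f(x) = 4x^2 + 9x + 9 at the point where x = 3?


The slope of the tangent line equals f'(x) at the point.
f(x) = 4x^2 + 9x + 9
f'(x) = 8x + 9
At x = 3:
f'(3) = 8 * 3 + 9
= 24 + 9
= 33

33


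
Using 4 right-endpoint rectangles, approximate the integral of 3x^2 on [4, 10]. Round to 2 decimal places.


Right Riemann sum uses right endpoints of each subinterval.
Interval: [4, 10], n = 4
dx = (10 - 4) / 4 = 3/2
Right endpoints: [11/2, 7, 17/2, 10]
f values: [363/4, 147, 867/4, 300]
Sum = dx * (sum of f values)
= 3/2 * 1509/2
= 4527/4 = 1131.75

1131.75


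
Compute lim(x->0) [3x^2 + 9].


Since polynomials are continuous, we use direct substitution.
lim(x->0) of 3x^2 + 9
= 3 * 0^2 + 0 * 0 + 9
= 0 + 0 + 9
= 9

9


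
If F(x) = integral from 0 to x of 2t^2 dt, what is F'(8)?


By the Fundamental Theorem of Calculus (Part 1):
If F(x) = integral from 0 to x of f(t) dt, then F'(x) = f(x)
Here f(t) = 2t^2
So F'(x) = 2x^2
Evaluate at x = 8:
F'(8) = 2 * 8^2
= 2 * 64
= 128

128


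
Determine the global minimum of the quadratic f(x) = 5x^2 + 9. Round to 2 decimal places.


For a quadratic f(x) = ax^2 + bx + c with a > 0, the minimum is at the vertex.
Vertex x-coordinate: x = -b/(2a)
x = -(0) / (2 * 5)
x = 0/10 = 0
Substitute back to find the minimum value:
f(0) = 5 * 0^2 + 0 * 0 + 9
= 0 + 0 + 9
= 9 = 9.00

9.00


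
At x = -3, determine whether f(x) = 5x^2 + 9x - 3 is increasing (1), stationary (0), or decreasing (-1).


Compute f'(x) to determine behavior:
f'(x) = 10x + 9
f'(-3) = 10 * (-3) + 9
= -30 + 9
= -21
Since f'(-3) < 0, the function is decreasing (-1)

-1


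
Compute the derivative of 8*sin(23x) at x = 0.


Apply the chain rule to differentiate 8*sin(23x):
d/dx [8*sin(23x)]
= 8 * cos(23x) * d/dx(23x)
= 8 * 23 * cos(23x)
= 184 * cos(23x)
Evaluate at x = 0:
= 184 * cos(0)
= 184 * 1
= 184

184


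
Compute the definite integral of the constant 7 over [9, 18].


The integral of a constant k over [a, b] equals k * (b - a).
integral from 9 to 18 of 7 dx
= 7 * (18 - 9)
= 7 * 9
= 63

63


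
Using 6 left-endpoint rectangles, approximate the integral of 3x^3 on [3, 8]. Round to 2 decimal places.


Left Riemann sum uses left endpoints of each subinterval.
Interval: [3, 8], n = 6
dx = (8 - 3) / 6 = 5/6
Left endpoints: [3, 23/6, 14/3, 11/2, 19/3, 43/6]
f values: [81, 12167/72, 2744/9, 3993/8, 6859/9, 79507/72]
Sum = dx * (sum of f values)
= 5/6 * 23363/8
= 116815/48 ≈ 2433.65

2433.65


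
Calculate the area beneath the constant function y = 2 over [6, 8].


The area under a constant function y = 2 is a rectangle.
Width = 8 - 6 = 2
Height = 2
Area = width * height
= 2 * 2
= 4

4


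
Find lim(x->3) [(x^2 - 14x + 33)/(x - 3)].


Direct substitution gives 0/0, so we factor the numerator.
Factor: (x^2 - 14x + 33) = (x - 3)(x - 11)
Cancel the common factor (x - 3):
(x^2 - 14x + 33)/(x - 3) = (x - 11)
Now substitute x = 3:
= (3) - (11) = -8

-8


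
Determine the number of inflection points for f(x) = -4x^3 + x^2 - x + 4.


Inflection points occur where f''(x) = 0 and concavity changes.
f(x) = -4x^3 + x^2 - x + 4
f'(x) = -12x^2 + 2x - 1
f''(x) = -24x + 2
Set f''(x) = 0:
-24x + 2 = 0
x = -2 / (-24) = 1/12
Since f''(x) is linear (degree 1), it changes sign at this point.
Therefore there is exactly 1 inflection point.

1


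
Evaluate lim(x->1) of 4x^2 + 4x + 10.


Since polynomials are continuous, we use direct substitution.
lim(x->1) of 4x^2 + 4x + 10
= 4 * 1^2 + 4 * 1 + 10
= 4 + 4 + 10
= 18

18


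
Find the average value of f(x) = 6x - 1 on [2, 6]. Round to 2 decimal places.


Average value = 1/(b-a) * integral from a to b of f(x) dx
First compute the integral of 6x - 1:
F(x) = 3x^2 - x
F(6) = 3 * 36 - 1 * 6 = 102
F(2) = 3 * 4 - 1 * 2 = 10
Integral = 102 - 10 = 92
Average = 92 / (6 - 2) = 92 / 4
= 23 = 23.00

23.00


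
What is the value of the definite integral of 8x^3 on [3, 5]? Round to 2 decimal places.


Find the antiderivative of 8x^3:
F(x) = 8/4 * x^4
Apply the Fundamental Theorem of Calculus:
F(5) - F(3)
= 8/4 * 5^4 - 8/4 * 3^4
= 8/4 * (625 - 81)
= 8/4 * 544
= 1088 = 1088.00

1088.00


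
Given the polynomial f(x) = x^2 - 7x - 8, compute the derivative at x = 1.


Differentiate term by term using power and sum rules:
f(x) = x^2 - 7x - 8
f'(x) = 2x - 7
Substitute x = 1:
f'(1) = 2 * 1 - 7
= 2 - 7
= -5

-5


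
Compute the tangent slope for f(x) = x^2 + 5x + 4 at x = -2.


The slope of the tangent line equals f'(x) at the point.
f(x) = x^2 + 5x + 4
f'(x) = 2x + 5
At x = -2:
f'(-2) = 2 * (-2) + 5
= -4 + 5
= 1

1


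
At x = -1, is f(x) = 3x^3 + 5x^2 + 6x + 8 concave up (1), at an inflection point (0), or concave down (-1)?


Concavity is determined by the sign of f''(x).
f(x) = 3x^3 + 5x^2 + 6x + 8
f'(x) = 9x^2 + 10x + 6
f''(x) = 18x + 10
f''(-1) = 18 * (-1) + 10
= -18 + 10
= -8
Since f''(-1) < 0, the function is concave down (-1)

-1


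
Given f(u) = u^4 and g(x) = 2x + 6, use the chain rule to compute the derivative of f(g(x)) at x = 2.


Using the chain rule: (f(g(x)))' = f'(g(x)) * g'(x)
First, find g(2):
g(2) = 2 * 2 + 6 = 10
Next, f'(u) = 4u^3
And g'(x) = 2
So f'(g(2)) * g'(2)
= 4 * 10^3 * 2
= 4 * 1000 * 2
= 8000

8000


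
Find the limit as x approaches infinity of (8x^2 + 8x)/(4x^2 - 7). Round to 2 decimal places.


For limits at infinity with equal-degree polynomials,
we compare leading coefficients.
Numerator leading term: 8x^2
Denominator leading term: 4x^2
Divide both by x^2:
lim = (8 + 8/x) / (4 - 7/x^2)
As x -> infinity, the 1/x and 1/x^2 terms vanish:
= 8/4 = 2 = 2.00

2.00


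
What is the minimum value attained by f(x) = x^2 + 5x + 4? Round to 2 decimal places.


For a quadratic f(x) = ax^2 + bx + c with a > 0, the minimum is at the vertex.
Vertex x-coordinate: x = -b/(2a)
x = -(5) / (2 * 1)
x = -5/2
Substitute back to find the minimum value:
f(-5/2) = 1 * (-5/2)^2 + 5 * (-5/2) + 4
= 25/4 - 25/2 + 4
= -9/4 = -2.25

-2.25


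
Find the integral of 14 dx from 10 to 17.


The integral of a constant k over [a, b] equals k * (b - a).
integral from 10 to 17 of 14 dx
= 14 * (17 - 10)
= 14 * 7
= 98

98


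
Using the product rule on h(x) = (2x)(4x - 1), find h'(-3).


Let u(x) = 2x and v(x) = 4x - 1
u'(x) = 2
v'(x) = 4
Product rule: h'(x) = u'(x)*v(x) + u(x)*v'(x)
= 2 * (4x - 1) + (2x) * 4
At x = -3:
u(-3) = 2 * (-3) + 0 = -6
v(-3) = 4 * (-3) - 1 = -13
h'(-3) = 2 * (-13) + (-6) * 4
= -26 - 24
= -50

-50
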